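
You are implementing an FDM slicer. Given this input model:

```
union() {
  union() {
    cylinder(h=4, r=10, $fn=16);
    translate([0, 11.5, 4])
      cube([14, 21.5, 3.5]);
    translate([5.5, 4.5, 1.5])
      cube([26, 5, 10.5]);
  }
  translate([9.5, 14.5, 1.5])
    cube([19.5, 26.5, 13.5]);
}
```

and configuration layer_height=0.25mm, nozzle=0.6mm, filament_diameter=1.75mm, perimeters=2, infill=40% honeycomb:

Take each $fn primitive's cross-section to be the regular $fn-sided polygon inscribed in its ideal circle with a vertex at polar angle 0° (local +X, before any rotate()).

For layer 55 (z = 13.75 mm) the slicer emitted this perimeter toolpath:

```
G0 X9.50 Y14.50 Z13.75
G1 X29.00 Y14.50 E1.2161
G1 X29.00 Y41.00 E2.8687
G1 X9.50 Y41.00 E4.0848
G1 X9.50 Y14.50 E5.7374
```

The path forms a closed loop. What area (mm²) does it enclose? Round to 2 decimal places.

Apply the shoelace formula to the sequence of (X, Y) vertices; enclosed area = 516.75 mm².

516.75 mm²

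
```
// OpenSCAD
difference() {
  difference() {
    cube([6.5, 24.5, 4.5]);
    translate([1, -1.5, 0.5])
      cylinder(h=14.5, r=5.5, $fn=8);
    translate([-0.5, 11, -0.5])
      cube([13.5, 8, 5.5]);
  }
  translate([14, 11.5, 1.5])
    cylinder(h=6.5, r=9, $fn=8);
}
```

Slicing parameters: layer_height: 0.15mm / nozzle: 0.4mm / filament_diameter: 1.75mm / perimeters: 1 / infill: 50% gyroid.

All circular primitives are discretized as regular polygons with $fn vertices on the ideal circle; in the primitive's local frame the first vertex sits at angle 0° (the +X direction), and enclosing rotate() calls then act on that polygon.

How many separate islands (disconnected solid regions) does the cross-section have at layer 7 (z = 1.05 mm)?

At z = 1.05 mm: the cube (footprint 6.5×24.5) is included at this height; the r=5.5 cylinder at (1, -1.5) contributes a regular 8-gon of circumradius 5.5; the cube at (-0.5, 11) (footprint 13.5×8) is included at this height; Taking the first minus the rest: starting from the 6.5×24.5 cube, the r=5.5 cylinder at (1, -1.5) partially overlaps it — only the 17.40 mm² overlap (of its 85.56 mm²) is removed, clipping the outline; the 13.5×8 cube at (-0.5, 11) partially overlaps it — only the 52.00 mm² overlap (of its 108.00 mm²) is removed, clipping the outline — 2 connected regions; the cylinder at (14, 11.5) does not reach this height (z outside [1.5, 8]); Taking the first minus the rest: none of the subtracted shapes is present at this height, so that combined region is unchanged — 2 connected regions. Overall, the cross-section has 2 separate islands. Island count = 2.

2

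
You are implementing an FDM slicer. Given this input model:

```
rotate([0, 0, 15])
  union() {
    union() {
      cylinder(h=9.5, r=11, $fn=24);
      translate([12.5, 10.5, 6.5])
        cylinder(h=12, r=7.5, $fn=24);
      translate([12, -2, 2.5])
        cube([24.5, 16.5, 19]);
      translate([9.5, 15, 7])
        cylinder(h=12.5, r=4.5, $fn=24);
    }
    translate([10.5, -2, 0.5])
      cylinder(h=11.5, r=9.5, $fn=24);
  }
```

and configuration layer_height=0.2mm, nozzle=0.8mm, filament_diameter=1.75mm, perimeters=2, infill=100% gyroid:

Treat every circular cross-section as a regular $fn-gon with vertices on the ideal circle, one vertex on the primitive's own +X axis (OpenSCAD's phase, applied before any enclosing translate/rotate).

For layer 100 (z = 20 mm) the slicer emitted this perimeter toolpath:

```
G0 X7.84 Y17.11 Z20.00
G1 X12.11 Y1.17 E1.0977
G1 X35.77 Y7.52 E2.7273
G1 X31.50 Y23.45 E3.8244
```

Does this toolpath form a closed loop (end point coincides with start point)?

no

Start point (G0): (7.84, 17.11). End point (last G1): the path does not return to the start — open.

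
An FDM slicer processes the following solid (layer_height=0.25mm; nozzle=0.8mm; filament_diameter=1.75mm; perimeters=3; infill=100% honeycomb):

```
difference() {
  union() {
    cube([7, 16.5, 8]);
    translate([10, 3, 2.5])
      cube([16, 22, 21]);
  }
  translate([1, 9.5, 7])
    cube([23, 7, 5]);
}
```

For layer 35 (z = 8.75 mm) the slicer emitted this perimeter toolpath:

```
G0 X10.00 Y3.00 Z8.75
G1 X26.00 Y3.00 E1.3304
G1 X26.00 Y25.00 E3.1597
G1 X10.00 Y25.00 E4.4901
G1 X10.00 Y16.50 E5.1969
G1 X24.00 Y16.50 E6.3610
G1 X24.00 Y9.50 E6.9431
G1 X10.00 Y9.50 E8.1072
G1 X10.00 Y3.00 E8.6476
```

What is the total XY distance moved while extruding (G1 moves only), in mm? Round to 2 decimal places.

Sum the Euclidean lengths of each G1 segment: total = 104.00 mm.

104.00 mm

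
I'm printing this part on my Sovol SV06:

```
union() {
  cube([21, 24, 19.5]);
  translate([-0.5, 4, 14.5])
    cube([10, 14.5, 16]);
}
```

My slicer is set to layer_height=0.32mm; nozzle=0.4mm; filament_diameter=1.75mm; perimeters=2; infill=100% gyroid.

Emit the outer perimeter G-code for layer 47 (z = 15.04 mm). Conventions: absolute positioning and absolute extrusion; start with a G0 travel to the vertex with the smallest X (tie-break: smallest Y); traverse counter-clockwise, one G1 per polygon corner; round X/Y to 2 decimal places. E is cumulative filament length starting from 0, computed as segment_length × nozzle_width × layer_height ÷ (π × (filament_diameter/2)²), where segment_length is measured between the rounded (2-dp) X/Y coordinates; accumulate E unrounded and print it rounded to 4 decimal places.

G0 X-0.50 Y4.00 Z15.04
G1 X0.00 Y4.00 E0.0266
G1 X0.00 Y0.00 E0.2395
G1 X21.00 Y0.00 E1.3570
G1 X21.00 Y24.00 E2.6342
G1 X0.00 Y24.00 E3.7517
G1 X0.00 Y18.50 E4.0444
G1 X-0.50 Y18.50 E4.0710
G1 X-0.50 Y4.00 E4.8427

At z = 15.04 mm: the cube is present — its section is the full 21×24 rectangle; the cube at (-0.5, 4) (footprint 10×14.5) is included at this height; Merging all regions: the regions partially overlap (shared area 137.75 mm²), so overlapping operands fuse into one piece — 1 connected region. The outline is a single polygon with 8 vertices. Extrusion per mm of travel: 0.4 × 0.32 / (π × 0.875²) = 0.053216. Accumulating E over each segment gives final E = 4.8427.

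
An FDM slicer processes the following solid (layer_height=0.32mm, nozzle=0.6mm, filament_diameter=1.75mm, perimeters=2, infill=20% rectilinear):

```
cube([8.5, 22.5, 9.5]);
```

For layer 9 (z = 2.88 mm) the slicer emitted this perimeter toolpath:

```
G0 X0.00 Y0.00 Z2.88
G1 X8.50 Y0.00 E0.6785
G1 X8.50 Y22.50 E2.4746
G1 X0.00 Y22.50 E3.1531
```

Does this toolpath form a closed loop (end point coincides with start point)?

Start point (G0): (0.00, 0.00). End point (last G1): the path does not return to the start — open.

no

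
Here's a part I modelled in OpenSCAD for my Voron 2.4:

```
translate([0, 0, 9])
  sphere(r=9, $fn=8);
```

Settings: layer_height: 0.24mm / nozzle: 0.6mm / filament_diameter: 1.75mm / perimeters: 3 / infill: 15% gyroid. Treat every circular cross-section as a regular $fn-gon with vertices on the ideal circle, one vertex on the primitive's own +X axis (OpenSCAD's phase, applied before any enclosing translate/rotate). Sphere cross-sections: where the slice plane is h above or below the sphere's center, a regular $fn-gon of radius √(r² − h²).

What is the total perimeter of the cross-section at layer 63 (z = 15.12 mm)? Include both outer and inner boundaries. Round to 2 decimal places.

40.40 mm

At z = 15.12 mm: the r=9 sphere contributes a regular 8-gon of circumradius √(9²−6.12²) = 6.599 (perimeter = 2·8·6.599·sin(180°/8) = 40.40 mm). Overall, the cross-section is a single solid region. Total boundary length (outer) = 40.40 mm.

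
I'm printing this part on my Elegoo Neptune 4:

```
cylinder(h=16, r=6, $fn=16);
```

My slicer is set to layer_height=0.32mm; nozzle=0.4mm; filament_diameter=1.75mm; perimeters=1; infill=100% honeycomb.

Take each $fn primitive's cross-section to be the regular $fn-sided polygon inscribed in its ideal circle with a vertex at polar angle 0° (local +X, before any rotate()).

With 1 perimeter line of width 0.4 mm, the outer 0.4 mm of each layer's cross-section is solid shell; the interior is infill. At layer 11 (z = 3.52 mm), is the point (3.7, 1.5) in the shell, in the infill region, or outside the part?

infill

At z = 3.52 mm: the cylinder: section is a regular 16-gon, circumradius r=6. Overall, the cross-section is a single solid region. The nearest boundary edge runs (6.00, 0.00)→(5.54, 2.30); distance from the point to it = 1.96 mm. The point is inside the cross-section and 1.96 mm from the nearest boundary — more than the 0.4 mm shell width (1 × 0.4), so it's in the infill interior.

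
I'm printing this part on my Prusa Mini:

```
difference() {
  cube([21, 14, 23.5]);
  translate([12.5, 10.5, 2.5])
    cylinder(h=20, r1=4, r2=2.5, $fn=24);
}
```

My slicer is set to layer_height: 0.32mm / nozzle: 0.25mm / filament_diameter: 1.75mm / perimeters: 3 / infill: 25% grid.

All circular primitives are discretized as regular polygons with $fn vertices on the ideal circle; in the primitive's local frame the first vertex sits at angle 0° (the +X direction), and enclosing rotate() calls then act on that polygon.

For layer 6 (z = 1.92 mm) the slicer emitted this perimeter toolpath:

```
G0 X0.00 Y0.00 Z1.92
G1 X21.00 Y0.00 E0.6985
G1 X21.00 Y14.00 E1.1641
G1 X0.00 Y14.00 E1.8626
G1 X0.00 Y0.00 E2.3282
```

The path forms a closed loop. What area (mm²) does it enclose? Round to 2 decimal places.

Apply the shoelace formula to the sequence of (X, Y) vertices; enclosed area = 294.00 mm².

294.00 mm²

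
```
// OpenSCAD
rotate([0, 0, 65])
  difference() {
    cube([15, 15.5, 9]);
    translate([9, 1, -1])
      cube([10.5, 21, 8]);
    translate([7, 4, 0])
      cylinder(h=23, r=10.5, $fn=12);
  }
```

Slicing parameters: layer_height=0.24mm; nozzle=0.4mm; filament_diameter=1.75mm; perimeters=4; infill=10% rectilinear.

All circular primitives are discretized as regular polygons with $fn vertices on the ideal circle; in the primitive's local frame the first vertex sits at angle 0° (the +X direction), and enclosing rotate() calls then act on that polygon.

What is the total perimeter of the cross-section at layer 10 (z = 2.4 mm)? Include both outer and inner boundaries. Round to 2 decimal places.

24.67 mm

At z = 2.4 mm: the 15×15.5 cube contributes its full rectangle (perimeter 61.00 mm); the 10.5×21 cube at (9, 1) contributes its full rectangle (perimeter 63.00 mm); the r=10.5 cylinder at (7, 4) contributes a regular 12-gon of circumradius 10.5 (perimeter = 2·12·10.500·sin(180°/12) = 65.22 mm); After the difference (first − rest): starting from the 15×15.5 cube, the 10.5×21 cube at (9, 1) partially overlaps it — only the 87.00 mm² overlap (of its 220.50 mm²) is removed, clipping the outline; the r=10.5 cylinder at (7, 4) partially overlaps it — only the 128.28 mm² overlap (of its 330.75 mm²) is removed, clipping the outline — boundary = 24.67 mm; (rotated 65° about Z; rotation is an isometry so areas/perimeters/island counts are preserved). Overall, the cross-section is a single solid region. Total boundary length (outer) = 24.67 mm.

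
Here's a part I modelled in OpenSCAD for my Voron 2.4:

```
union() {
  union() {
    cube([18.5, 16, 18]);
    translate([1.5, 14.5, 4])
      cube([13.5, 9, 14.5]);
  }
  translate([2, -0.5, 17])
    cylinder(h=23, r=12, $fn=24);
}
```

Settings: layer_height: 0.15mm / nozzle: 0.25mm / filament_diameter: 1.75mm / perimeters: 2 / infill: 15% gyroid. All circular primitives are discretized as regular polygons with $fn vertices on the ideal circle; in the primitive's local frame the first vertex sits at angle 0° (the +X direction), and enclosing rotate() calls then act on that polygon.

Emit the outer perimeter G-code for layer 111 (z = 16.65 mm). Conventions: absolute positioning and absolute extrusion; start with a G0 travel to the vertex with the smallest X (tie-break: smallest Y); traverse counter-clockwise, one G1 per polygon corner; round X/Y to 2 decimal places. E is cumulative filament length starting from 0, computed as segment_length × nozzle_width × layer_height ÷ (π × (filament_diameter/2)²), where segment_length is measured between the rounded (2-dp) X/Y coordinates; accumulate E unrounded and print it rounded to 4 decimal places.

G0 X0.00 Y0.00 Z16.65
G1 X18.50 Y0.00 E0.2884
G1 X18.50 Y16.00 E0.5379
G1 X15.00 Y16.00 E0.5924
G1 X15.00 Y23.50 E0.7094
G1 X1.50 Y23.50 E0.9199
G1 X1.50 Y16.00 E1.0368
G1 X0.00 Y16.00 E1.0602
G1 X0.00 Y0.00 E1.3096

At z = 16.65 mm: the cube (footprint 18.5×16) is included at this height; the cube at (1.5, 14.5) (footprint 13.5×9) is included at this height; Combining (union): the regions partially overlap (shared area 20.25 mm²), so overlapping operands fuse into one piece — 1 connected region; the cylinder at (2, -0.5) is not intersected at this z (z outside [17, 40]); Taking the union: only that combined region is present, so the union is just that shape — 1 connected region. The outline is a single polygon with 8 vertices. Extrusion per mm of travel: 0.25 × 0.15 / (π × 0.875²) = 0.015591. Accumulating E over each segment gives final E = 1.3096.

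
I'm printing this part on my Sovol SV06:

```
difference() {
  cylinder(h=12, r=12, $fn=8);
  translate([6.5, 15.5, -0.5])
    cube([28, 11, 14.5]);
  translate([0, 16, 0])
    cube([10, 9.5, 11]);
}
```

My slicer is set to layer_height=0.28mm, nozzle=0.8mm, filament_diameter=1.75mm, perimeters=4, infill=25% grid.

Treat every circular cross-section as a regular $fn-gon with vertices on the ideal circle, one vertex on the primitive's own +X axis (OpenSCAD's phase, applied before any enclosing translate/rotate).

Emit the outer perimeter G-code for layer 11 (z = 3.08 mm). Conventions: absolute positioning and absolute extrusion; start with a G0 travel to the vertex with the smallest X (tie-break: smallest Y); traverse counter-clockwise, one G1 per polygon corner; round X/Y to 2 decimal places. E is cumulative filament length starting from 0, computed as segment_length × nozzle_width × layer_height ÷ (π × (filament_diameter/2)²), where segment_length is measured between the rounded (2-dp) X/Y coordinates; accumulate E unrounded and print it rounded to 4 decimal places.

G0 X-12.00 Y0.00 Z3.08
G1 X-8.49 Y-8.49 E0.8556
G1 X0.00 Y-12.00 E1.7111
G1 X8.49 Y-8.49 E2.5667
G1 X12.00 Y0.00 E3.4223
G1 X8.49 Y8.49 E4.2778
G1 X0.00 Y12.00 E5.1334
G1 X-8.49 Y8.49 E5.9890
G1 X-12.00 Y0.00 E6.8445

At z = 3.08 mm: the r=12 cylinder gives a regular 8-gon of circumradius 12 (constant along its height); the cube at (6.5, 15.5) (footprint 28×11) is included at this height; the cube at (0, 16) is present — its section is the full 10×9.5 rectangle; Subtracting the remaining from the first: starting from the r=12 cylinder, the 28×11 cube at (6.5, 15.5) misses the remaining region (no effect); the 10×9.5 cube at (0, 16) misses the remaining region (no effect) — 1 connected region. The outline is a single polygon with 8 vertices. Extrusion per mm of travel: 0.8 × 0.28 / (π × 0.875²) = 0.093128. Accumulating E over each segment gives final E = 6.8445.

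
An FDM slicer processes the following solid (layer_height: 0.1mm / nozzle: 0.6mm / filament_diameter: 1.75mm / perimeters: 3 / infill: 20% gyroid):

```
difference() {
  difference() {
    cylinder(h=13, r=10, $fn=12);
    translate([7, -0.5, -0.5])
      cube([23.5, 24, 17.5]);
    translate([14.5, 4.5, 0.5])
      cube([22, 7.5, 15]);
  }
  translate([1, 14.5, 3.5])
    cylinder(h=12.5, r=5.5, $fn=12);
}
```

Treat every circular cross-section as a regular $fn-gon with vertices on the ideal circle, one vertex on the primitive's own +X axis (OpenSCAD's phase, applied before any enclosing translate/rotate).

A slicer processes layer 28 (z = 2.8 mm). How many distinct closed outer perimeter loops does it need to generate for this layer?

1

At z = 2.8 mm: the r=10 cylinder gives a regular 12-gon of circumradius 10 (constant along its height); the 23.5×24 cube at (7, -0.5) contributes its full rectangle; the 22×7.5 cube at (14.5, 4.5) contributes its full rectangle; Subtracting the remaining from the first: starting from the r=10 cylinder, the 23.5×24 cube at (7, -0.5) partially overlaps it — only the 14.50 mm² overlap (of its 564.00 mm²) is removed, clipping the outline; the 22×7.5 cube at (14.5, 4.5) misses the remaining region (no effect) — 1 connected region; the cylinder at (1, 14.5) does not reach this height (z outside [3.5, 16]); After the difference (first − rest): none of the subtracted shapes is present at this height, so that combined region is unchanged — 1 connected region. The result has 1 disconnected region.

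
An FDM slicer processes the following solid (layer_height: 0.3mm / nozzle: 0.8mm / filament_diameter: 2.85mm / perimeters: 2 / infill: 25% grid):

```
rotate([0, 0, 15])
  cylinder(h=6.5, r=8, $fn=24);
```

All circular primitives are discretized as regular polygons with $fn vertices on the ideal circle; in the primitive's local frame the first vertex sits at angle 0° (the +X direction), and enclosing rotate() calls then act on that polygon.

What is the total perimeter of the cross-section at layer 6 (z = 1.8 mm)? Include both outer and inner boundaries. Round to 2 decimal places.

50.12 mm

At z = 1.8 mm: the cylinder: section is a regular 24-gon, circumradius r=8 (perimeter = 2·24·8.000·sin(180°/24) = 50.12 mm); (rotated 15° about Z; rotation is an isometry so areas/perimeters/island counts are preserved). Overall, the cross-section is a single solid region. Total boundary length (outer) = 50.12 mm.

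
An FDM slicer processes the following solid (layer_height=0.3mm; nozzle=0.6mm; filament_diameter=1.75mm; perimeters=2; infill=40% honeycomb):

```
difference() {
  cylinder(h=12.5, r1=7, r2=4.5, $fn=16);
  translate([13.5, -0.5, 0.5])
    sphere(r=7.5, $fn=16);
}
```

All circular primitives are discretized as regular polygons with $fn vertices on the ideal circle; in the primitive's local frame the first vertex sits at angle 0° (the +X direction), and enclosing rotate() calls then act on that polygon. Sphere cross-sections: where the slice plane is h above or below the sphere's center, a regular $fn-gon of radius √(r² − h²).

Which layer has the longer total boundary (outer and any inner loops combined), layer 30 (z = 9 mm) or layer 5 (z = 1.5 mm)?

Layer 30 (z = 9): the cone (r1=7→r2=4.5) has section circumradius 5.200 here — a regular 16-gon (perimeter = 2·16·5.200·sin(180°/16) = 32.46 mm); the sphere at (13.5, -0.5) does not reach this height (|z−center|=8.500 > r=7.5); Taking the first minus the rest: none of the subtracted shapes is present at this height, so the cone is unchanged — boundary = 32.46 mm. So its perimeter = 32.46 mm. Layer 5 (z = 1.5): the cone (r1=7→r2=4.5) has section circumradius 6.700 here — a regular 16-gon (perimeter = 2·16·6.700·sin(180°/16) = 41.83 mm); the sphere at (13.5, -0.5): section is a regular 16-gon, circumradius = √(r²−h²) = √(7.5²−1²) = 7.433 (perimeter = 2·16·7.433·sin(180°/16) = 46.40 mm); Subtracting the remaining from the first: starting from the cone, the r=7.5 sphere at (13.5, -0.5) partially overlaps it — only the 0.98 mm² overlap (of its 169.15 mm²) is removed, clipping the outline — boundary = 41.83 mm. So its perimeter = 41.83 mm. Layer 5 is larger (41.83 vs 32.46 mm).

layer 5 (z = 1.5 mm)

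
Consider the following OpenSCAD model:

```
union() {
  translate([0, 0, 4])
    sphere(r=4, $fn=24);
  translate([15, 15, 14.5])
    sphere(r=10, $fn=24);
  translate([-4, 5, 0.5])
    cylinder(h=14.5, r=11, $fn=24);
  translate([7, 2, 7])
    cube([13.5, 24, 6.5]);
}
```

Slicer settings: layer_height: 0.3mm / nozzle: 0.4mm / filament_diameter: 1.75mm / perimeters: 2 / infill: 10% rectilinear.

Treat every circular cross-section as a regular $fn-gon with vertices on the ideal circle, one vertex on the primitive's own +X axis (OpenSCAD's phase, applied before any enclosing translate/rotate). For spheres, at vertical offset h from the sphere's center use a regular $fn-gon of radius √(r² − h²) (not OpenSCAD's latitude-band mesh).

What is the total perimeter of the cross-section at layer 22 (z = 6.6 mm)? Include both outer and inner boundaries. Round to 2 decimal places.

107.33 mm

At z = 6.6 mm: the r=4 sphere contributes a regular 24-gon of circumradius √(4²−2.6²) = 3.040 (perimeter = 2·24·3.040·sin(180°/24) = 19.04 mm); the r=10 sphere at (15, 15) slices to a regular 24-gon of circumradius 6.131 (√(r²−h²) with h=7.9 from center) (perimeter = 2·24·6.131·sin(180°/24) = 38.41 mm); the r=11 cylinder at (-4, 5) contributes a regular 24-gon of circumradius 11 (perimeter = 2·24·11.000·sin(180°/24) = 68.92 mm); the cube at (7, 2) is absent (z outside [7, 13.5]); Merging all regions: the regions partially overlap (shared area 28.70 mm²), so the edge portions inside another operand are dropped and the merged outline is re-measured after clipping — boundary = 107.33 mm. Overall, the cross-section has 2 separate islands. Total boundary length (outer) = 107.33 mm.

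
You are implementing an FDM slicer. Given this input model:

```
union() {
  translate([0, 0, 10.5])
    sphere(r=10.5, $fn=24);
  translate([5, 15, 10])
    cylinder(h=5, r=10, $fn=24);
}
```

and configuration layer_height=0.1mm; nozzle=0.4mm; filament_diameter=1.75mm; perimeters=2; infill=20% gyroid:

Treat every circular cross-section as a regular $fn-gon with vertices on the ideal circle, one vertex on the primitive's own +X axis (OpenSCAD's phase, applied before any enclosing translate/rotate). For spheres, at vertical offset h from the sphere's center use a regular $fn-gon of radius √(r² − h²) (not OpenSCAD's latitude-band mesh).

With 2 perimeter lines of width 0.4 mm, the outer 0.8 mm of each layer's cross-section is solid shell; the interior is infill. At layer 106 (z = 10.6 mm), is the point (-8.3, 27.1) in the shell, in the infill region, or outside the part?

At z = 10.6 mm: the r=10.5 sphere contributes a regular 24-gon of circumradius √(10.5²−0.1²) = 10.500; the cylinder at (5, 15): section is a regular 24-gon, circumradius r=10; Taking the union: the regions partially overlap (shared area 40.15 mm²), so overlapping operands fuse into one piece — 1 connected region. Overall, the cross-section is a single solid region. The nearest boundary edge runs (-3.66, 20.00)→(-2.07, 22.07); distance from the point to it = 8.01 mm. The point is not inside any of the regions above, so it lies outside the cross-section (8.01 mm from the nearest boundary).

outside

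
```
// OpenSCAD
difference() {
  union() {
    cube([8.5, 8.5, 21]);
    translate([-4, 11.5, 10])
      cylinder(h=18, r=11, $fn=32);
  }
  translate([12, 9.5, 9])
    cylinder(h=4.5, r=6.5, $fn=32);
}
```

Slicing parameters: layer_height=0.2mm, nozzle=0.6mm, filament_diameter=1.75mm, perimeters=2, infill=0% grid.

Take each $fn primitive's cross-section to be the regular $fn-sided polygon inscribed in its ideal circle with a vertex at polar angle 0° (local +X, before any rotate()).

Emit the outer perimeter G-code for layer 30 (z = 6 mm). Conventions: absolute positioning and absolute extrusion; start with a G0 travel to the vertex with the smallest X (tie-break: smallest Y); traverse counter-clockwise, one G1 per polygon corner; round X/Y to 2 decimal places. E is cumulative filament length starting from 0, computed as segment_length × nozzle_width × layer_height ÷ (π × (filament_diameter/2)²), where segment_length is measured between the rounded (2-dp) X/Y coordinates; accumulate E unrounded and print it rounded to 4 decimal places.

G0 X0.00 Y0.00 Z6.00
G1 X8.50 Y0.00 E0.4241
G1 X8.50 Y8.50 E0.8481
G1 X0.00 Y8.50 E1.2722
G1 X0.00 Y0.00 E1.6963

At z = 6 mm: the 8.5×8.5 cube contributes its full rectangle; the cylinder at (-4, 11.5) is not intersected at this z (z outside [10, 28]); Combining (union): only the 8.5×8.5 cube is present, so the union is just that shape — 1 connected region; the cylinder at (12, 9.5) is not intersected at this z (z outside [9, 13.5]); Subtracting the remaining from the first: none of the subtracted shapes is present at this height, so that combined region is unchanged — 1 connected region. The outline is a single polygon with 4 vertices. Extrusion per mm of travel: 0.6 × 0.2 / (π × 0.875²) = 0.049890. Accumulating E over each segment gives final E = 1.6963.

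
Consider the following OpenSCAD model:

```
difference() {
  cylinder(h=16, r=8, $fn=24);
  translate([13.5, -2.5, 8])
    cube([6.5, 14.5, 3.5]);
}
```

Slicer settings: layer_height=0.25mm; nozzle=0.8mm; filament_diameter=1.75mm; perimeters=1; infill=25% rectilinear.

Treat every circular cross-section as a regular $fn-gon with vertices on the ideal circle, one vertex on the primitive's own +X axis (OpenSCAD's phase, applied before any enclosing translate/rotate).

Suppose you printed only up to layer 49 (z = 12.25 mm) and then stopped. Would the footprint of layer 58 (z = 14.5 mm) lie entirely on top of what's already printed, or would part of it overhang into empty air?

entirely on top

Compare the two slices. At z = 12.25: the cylinder: section is a regular 24-gon, circumradius r=8 (area = (24/2)·8.000²·sin(360°/24) = 198.77 mm²); the cube at (13.5, -2.5) is absent (z outside [8, 11.5]); After the difference (first − rest): none of the subtracted shapes is present at this height, so the r=8 cylinder is unchanged — area = 198.77 mm². At z = 14.5: the cylinder: section is a regular 24-gon, circumradius r=8 (area = (24/2)·8.000²·sin(360°/24) = 198.77 mm²); the cube at (13.5, -2.5) is not intersected at this z (z outside [8, 11.5]); After the difference (first − rest): none of the subtracted shapes is present at this height, so the r=8 cylinder is unchanged — area = 198.77 mm². Checking containment: the cross-section at z = 14.5 is a subset of the cross-section at z = 12.25.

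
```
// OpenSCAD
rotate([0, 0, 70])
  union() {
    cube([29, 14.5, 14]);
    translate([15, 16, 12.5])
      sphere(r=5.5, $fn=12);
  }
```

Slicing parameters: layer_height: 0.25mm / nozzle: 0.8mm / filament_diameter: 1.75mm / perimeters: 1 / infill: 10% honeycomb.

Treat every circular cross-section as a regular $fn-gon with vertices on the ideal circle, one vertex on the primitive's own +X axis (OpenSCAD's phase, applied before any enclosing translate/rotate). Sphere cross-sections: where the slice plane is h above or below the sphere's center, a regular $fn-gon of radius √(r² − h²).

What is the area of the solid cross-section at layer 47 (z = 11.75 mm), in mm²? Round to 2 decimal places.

480.77 mm²

At z = 11.75 mm: the cube is present — its section is the full 29×14.5 rectangle (area 420.50 mm²); the r=5.5 sphere at (15, 16) slices to a regular 12-gon of circumradius 5.449 (√(r²−h²) with h=0.75 from center) (area = (12/2)·5.449²·sin(360°/12) = 89.06 mm²); Taking the union: the regions partially overlap — summed areas 509.56 mm² minus the doubly-counted overlap 28.79 mm² gives 480.77 mm² — area = 480.77 mm²; (rotated 70° about Z; rotation is an isometry so areas/perimeters/island counts are preserved). Overall, the cross-section is a single solid region. Net area = 480.77 mm².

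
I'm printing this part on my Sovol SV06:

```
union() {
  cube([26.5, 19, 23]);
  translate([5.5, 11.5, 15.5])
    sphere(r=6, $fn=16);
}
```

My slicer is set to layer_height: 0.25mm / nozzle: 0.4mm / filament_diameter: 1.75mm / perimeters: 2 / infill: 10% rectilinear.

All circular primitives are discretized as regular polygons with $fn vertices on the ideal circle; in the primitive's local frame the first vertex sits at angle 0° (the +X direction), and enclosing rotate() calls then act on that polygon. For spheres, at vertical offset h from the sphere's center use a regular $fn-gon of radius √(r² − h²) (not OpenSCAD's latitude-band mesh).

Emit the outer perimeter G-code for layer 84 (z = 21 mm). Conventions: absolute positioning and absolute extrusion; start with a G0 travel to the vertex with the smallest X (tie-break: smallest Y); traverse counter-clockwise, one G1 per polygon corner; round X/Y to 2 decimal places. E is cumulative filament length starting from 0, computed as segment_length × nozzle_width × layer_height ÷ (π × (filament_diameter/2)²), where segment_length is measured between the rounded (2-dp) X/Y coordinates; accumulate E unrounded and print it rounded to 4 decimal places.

At z = 21 mm: the 26.5×19 cube contributes its full rectangle; the r=6 sphere at (5.5, 11.5) contributes a regular 16-gon of circumradius √(6²−5.5²) = 2.398; Taking the union: the r=6 sphere at (5.5, 11.5) lies entirely inside the 26.5×19 cube, so the union is just the 26.5×19 cube — 1 connected region. The outline is a single polygon with 4 vertices. Extrusion per mm of travel: 0.4 × 0.25 / (π × 0.875²) = 0.041575. Accumulating E over each segment gives final E = 3.7833.

G0 X0.00 Y0.00 Z21.00
G1 X26.50 Y0.00 E1.1017
G1 X26.50 Y19.00 E1.8917
G1 X0.00 Y19.00 E2.9934
G1 X0.00 Y0.00 E3.7833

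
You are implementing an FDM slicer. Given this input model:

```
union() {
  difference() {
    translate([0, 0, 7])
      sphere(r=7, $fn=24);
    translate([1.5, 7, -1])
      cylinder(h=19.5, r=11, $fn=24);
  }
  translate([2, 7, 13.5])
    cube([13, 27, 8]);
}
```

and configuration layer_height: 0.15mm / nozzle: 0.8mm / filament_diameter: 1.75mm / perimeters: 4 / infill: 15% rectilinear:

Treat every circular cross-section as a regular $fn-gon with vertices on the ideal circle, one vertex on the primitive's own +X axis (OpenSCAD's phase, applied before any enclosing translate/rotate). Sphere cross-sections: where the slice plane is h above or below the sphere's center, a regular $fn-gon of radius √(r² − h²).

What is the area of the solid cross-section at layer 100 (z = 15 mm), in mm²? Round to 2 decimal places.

351.00 mm²

At z = 15 mm: the sphere is absent (|z−center|=8.000 > r=7); the r=11 cylinder at (1.5, 7) contributes a regular 24-gon of circumradius 11 (area = (24/2)·11.000²·sin(360°/24) = 375.81 mm²); Subtracting the remaining from the first: the first operand is absent here, so nothing remains; the 13×27 cube at (2, 7) contributes its full rectangle (area 351.00 mm²); Combining (union): only the 13×27 cube at (2, 7) is present, so the union is just that shape — area = 351.00 mm². Overall, the cross-section is a single solid region. Net area = 351.00 mm².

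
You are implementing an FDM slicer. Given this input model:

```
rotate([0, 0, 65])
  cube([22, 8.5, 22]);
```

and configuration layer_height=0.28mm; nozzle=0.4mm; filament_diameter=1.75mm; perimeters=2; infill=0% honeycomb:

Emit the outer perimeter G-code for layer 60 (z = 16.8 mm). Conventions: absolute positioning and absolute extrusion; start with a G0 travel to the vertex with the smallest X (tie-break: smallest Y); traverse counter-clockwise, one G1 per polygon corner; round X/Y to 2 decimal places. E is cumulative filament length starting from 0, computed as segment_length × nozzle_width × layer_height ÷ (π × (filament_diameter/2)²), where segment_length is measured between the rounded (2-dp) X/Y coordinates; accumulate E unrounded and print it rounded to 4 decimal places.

At z = 16.8 mm: the cube (footprint 22×8.5) is included at this height; (rotated 65° about Z; rotation is an isometry so areas/perimeters/island counts are preserved). The outline is a single polygon with 4 vertices. Extrusion per mm of travel: 0.4 × 0.28 / (π × 0.875²) = 0.046564. Accumulating E over each segment gives final E = 2.8404.

G0 X-7.70 Y3.59 Z16.80
G1 X0.00 Y0.00 E0.3956
G1 X9.30 Y19.94 E1.4201
G1 X1.59 Y23.53 E1.8161
G1 X-7.70 Y3.59 E2.8404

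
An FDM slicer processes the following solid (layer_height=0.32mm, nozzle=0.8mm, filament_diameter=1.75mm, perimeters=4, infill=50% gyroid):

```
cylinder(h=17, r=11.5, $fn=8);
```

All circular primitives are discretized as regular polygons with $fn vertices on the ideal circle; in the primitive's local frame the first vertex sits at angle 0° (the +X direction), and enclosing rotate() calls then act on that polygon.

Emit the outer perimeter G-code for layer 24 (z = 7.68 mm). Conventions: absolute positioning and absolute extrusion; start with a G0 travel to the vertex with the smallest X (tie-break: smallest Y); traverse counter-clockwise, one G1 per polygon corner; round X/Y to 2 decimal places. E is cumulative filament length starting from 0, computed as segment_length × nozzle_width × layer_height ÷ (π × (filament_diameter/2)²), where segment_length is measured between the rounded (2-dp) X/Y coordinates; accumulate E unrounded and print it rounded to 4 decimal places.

At z = 7.68 mm: the cylinder: section is a regular 8-gon, circumradius r=11.5. The outline is a single polygon with 8 vertices. Extrusion per mm of travel: 0.8 × 0.32 / (π × 0.875²) = 0.106432. Accumulating E over each segment gives final E = 7.4935.

G0 X-11.50 Y0.00 Z7.68
G1 X-8.13 Y-8.13 E0.9367
G1 X0.00 Y-11.50 E1.8734
G1 X8.13 Y-8.13 E2.8101
G1 X11.50 Y0.00 E3.7468
G1 X8.13 Y8.13 E4.6834
G1 X0.00 Y11.50 E5.6201
G1 X-8.13 Y8.13 E6.5568
G1 X-11.50 Y0.00 E7.4935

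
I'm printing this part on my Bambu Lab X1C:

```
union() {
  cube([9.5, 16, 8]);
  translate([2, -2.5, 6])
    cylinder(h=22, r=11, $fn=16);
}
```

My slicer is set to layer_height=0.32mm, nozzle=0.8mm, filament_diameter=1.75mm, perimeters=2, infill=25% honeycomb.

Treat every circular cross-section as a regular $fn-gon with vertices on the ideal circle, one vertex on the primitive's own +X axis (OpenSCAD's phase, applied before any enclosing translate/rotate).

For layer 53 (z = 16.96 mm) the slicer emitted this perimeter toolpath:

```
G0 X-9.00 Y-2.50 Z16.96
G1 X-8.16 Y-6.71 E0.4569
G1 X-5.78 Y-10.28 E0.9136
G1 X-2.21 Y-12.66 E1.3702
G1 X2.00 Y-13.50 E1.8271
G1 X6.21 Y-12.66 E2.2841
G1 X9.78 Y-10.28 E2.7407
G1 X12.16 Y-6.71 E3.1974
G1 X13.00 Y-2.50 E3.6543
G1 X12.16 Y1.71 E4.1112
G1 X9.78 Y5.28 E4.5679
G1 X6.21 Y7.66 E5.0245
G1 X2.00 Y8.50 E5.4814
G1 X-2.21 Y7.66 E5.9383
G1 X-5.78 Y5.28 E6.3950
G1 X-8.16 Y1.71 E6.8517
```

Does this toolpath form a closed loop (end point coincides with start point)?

Start point (G0): (-9.00, -2.50). End point (last G1): the path does not return to the start — open.

no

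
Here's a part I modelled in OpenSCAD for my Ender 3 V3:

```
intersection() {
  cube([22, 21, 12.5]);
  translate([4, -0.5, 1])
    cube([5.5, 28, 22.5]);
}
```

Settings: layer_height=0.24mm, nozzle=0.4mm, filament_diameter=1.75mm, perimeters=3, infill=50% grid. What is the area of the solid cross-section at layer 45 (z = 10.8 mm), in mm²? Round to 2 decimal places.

At z = 10.8 mm: the 22×21 cube contributes its full rectangle (area 462.00 mm²); the 5.5×28 cube at (4, -0.5) contributes its full rectangle (area 154.00 mm²); After intersecting: the 5.5×28 cube at (4, -0.5) partially overlaps the 22×21 cube; clipping to the common part keeps 115.50 mm² — area = 115.50 mm². Overall, the cross-section is a single solid region. Net area = 115.50 mm².

115.50 mm²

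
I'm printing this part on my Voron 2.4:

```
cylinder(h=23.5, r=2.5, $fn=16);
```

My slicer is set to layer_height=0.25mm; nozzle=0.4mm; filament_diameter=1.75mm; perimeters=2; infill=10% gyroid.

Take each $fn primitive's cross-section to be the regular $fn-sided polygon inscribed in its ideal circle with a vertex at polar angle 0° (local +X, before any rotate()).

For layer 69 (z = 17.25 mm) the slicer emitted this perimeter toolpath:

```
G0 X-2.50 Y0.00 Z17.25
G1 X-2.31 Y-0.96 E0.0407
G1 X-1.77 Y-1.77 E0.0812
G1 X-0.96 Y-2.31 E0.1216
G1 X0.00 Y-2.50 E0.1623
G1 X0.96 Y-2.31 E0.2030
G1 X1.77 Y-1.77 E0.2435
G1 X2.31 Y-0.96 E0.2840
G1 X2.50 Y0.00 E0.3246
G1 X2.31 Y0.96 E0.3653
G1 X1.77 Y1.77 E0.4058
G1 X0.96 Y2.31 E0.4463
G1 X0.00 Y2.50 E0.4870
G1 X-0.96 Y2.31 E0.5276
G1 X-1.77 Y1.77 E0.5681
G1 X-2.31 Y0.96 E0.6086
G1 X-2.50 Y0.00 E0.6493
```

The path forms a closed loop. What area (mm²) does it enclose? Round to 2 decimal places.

Apply the shoelace formula to the sequence of (X, Y) vertices; enclosed area = 19.16 mm².

19.16 mm²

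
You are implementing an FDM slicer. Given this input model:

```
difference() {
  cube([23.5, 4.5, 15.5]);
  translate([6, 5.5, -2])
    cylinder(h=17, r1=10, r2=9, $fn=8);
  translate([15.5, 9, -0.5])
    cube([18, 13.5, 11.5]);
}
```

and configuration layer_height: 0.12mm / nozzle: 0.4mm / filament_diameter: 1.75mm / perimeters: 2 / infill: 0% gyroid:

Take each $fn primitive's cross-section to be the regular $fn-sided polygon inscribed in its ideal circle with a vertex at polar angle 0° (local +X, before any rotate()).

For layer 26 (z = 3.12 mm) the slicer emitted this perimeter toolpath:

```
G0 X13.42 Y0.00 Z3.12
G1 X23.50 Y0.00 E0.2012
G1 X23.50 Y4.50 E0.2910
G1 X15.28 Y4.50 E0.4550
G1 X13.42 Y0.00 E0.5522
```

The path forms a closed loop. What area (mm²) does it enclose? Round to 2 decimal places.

41.18 mm²

Apply the shoelace formula to the sequence of (X, Y) vertices; enclosed area = 41.18 mm².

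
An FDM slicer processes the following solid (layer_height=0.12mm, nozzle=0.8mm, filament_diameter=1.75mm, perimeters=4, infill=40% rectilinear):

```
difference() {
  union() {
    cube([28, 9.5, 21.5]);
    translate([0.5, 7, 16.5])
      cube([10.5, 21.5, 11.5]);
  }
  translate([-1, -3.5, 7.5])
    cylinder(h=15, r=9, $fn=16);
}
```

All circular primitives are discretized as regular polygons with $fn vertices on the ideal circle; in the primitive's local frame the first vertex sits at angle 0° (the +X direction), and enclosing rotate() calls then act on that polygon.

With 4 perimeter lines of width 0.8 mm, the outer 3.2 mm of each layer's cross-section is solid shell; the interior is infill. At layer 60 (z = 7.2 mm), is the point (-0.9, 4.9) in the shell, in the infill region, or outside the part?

At z = 7.2 mm: the cube is present — its section is the full 28×9.5 rectangle; the cube at (0.5, 7) is absent (z outside [16.5, 28]); Combining (union): only the 28×9.5 cube is present, so the union is just that shape — 1 connected region; the cylinder at (-1, -3.5) is not intersected at this z (z outside [7.5, 22.5]); Taking the first minus the rest: none of the subtracted shapes is present at this height, so that combined region is unchanged — 1 connected region. Overall, the cross-section is a single solid region. The nearest boundary edge runs (0.00, 9.50)→(0.00, 0.00); distance from the point to it = 0.90 mm. The point is not inside any of the regions above, so it lies outside the cross-section (0.90 mm from the nearest boundary).

outside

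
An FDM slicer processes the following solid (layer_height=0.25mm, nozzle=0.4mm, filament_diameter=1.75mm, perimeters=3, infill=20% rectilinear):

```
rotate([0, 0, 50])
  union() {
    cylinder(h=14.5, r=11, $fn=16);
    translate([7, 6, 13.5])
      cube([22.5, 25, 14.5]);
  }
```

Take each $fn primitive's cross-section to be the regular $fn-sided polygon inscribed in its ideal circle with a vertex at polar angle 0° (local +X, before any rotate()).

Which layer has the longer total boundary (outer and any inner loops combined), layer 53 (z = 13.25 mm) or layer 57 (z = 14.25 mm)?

layer 57 (z = 14.25 mm)

Layer 53 (z = 13.25): the cylinder: section is a regular 16-gon, circumradius r=11 (perimeter = 2·16·11.000·sin(180°/16) = 68.67 mm); the cube at (7, 6) is absent (z outside [13.5, 28]); Merging all regions: only the r=11 cylinder is present, so the union is just that shape — boundary = 68.67 mm; (rotated 50° about Z; rotation is an isometry so areas/perimeters/island counts are preserved). So its perimeter = 68.67 mm. Layer 57 (z = 14.25): the r=11 cylinder gives a regular 16-gon of circumradius 11 (constant along its height) (perimeter = 2·16·11.000·sin(180°/16) = 68.67 mm); the cube at (7, 6) is present — its section is the full 22.5×25 rectangle (perimeter 95.00 mm); Taking the union: the regions partially overlap (shared area 2.64 mm²), so the edge portions inside another operand are dropped and the merged outline is re-measured after clipping — boundary = 156.33 mm; (rotated 50° about Z; rotation is an isometry so areas/perimeters/island counts are preserved). So its perimeter = 156.33 mm. Layer 57 is larger (156.33 vs 68.67 mm).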